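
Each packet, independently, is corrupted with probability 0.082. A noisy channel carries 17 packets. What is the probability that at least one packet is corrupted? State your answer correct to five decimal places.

0.76648

P(at least one) = 1 − P(none) = 1 − (1 − 0.082)^17
= 1 − 0.2335208 = 0.7664792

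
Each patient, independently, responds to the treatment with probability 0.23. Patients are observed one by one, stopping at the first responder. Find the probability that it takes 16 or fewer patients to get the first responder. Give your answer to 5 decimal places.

0.98473

Y = number of patients to the first success; geometric, p = 0.23.
P(Y ≤ 16) = 1 − (1−p)^16 = 1 − 0.0152704 = 0.9847296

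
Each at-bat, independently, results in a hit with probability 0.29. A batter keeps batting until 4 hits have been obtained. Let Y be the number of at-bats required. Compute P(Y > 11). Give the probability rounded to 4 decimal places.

Needing more than 11 at-bats ⇔ fewer than 4 successes in the first 11. With X ~ Binomial(11, 0.29), P(Y > 11) = P(X ≤ 3).
  k=0: C(11,0)·0.29^0·0.71^11 = 0.023112
  k=1: C(11,1)·0.29^1·0.71^10 = 0.103842
  k=2: C(11,2)·0.29^2·0.71^9 = 0.212072
  k=3: C(11,3)·0.29^3·0.71^8 = 0.259863
P(X ≤ 3) = 0.598890

0.5989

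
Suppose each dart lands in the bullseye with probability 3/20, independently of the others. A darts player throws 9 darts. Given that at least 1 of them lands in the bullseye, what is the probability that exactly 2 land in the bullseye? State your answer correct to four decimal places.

X ~ Binomial(9, 0.15). Want P(X=2 | X≥1) = P(X=2) / P(X≥1).
P(X=2) = C(9,2)·0.15^2·0.85^7 = 0.259667
P(X≥1) = 1 − 0.231617 = 0.768383
Ratio = 0.259667 / 0.768383 = 0.337940

0.3379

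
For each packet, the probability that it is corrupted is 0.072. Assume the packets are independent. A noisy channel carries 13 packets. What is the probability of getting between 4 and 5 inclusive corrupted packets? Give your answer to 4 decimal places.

X ~ Binomial(13, 0.072); P(4 ≤ X ≤ 5) = Σ C(13,k) p^k (1−p)^(13−k) over k:
  k=4: C(13,4)·0.072^4·0.928^9 = 0.009808
  k=5: C(13,5)·0.072^5·0.928^8 = 0.001370
Total = 0.011177

0.0112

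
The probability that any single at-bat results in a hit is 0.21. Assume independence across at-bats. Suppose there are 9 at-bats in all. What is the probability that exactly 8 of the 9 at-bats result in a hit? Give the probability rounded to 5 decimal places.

X ~ Binomial(n=9, p=0.21).
P(X=8) = C(9,8) · p^8 · (1−p)^1
= 9 · 3.7823e-06 · 0.79 = 0.0000269

0.00003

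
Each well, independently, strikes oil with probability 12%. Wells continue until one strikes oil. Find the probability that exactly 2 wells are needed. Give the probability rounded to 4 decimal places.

0.1056

Geometric (trials to first success), p = 0.12.
P(Y = 2) = (1−p)^1 · p = 0.88 · 0.12 = 0.105600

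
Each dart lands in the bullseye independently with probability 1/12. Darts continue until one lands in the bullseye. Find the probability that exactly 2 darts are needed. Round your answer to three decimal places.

Geometric (trials to first success), p = 0.083333.
P(Y = 2) = (1−p)^1 · p = 0.91667 · 0.083333 = 0.07639

0.076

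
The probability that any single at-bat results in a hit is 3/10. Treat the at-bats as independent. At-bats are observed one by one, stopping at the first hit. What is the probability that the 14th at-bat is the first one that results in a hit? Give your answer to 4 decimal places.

0.0029

Geometric (trials to first success), p = 0.30.
P(Y = 14) = (1−p)^13 · p = 0.0096889 · 0.30 = 0.002907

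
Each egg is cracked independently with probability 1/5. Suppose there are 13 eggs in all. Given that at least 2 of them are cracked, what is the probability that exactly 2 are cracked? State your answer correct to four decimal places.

X ~ Binomial(13, 0.20). Want P(X=2 | X≥2) = P(X=2) / P(X≥2).
P(X=2) = C(13,2)·0.20^2·0.80^11 = 0.268006
P(X≥2) = 1 − 0.054976 − 0.178671 = 0.766354
Ratio = 0.268006 / 0.766354 = 0.349716

0.3497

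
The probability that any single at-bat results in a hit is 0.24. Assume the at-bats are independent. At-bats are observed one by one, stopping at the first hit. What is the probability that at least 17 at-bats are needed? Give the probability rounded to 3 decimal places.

Y = number of at-bats to the first success; geometric, p = 0.24.
P(Y > 16) = P(first 16 all fail) = (1−p)^16 = 0.01239

0.012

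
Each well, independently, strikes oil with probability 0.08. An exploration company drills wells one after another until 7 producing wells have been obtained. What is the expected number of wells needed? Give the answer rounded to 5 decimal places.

Y = total wells until the seventh success; negative binomial with r=7, p=0.08.
E[Y] = r / p = 7 / 0.08 = 87.5000000

87.50000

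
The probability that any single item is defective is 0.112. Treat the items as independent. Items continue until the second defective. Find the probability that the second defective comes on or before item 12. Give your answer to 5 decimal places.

0.39572

Finishing within 12 items ⇔ at least 2 successes in the first 12. With X ~ Binomial(12, 0.112), P(Y ≤ 12) = 1 − P(X ≤ 1).
  k=0: C(12,0)·0.112^0·0.888^12 = 0.2404117
  k=1: C(12,1)·0.112^1·0.888^11 = 0.3638663
1 − 0.6042780 = 0.3957220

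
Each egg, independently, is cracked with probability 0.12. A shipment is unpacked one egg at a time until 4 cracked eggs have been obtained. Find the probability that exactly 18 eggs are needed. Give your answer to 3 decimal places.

Y = trial on which the fourth success occurs; negative binomial, r=4, p=0.12.
P(Y=18) = C(17,3) · p^4 · (1−p)^14
= 680 · 0.00020736 · 0.16702 = 0.02355

0.024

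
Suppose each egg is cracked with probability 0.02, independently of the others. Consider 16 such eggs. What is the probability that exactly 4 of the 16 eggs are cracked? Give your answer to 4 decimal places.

X ~ Binomial(n=16, p=0.02).
P(X=4) = C(16,4) · p^4 · (1−p)^12
= 1820 · 1.6e-07 · 0.78472 = 0.000229

0.0002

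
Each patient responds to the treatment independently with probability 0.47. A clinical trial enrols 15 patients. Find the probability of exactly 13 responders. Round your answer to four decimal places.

0.0016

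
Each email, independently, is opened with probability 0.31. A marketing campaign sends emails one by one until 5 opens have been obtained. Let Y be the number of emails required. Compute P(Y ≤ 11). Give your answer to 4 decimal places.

Finishing within 11 emails ⇔ at least 5 successes in the first 11. With X ~ Binomial(11, 0.31), P(Y ≤ 11) = 1 − P(X ≤ 4).
  k=0: C(11,0)·0.31^0·0.69^11 = 0.016879
  k=1: C(11,1)·0.31^1·0.69^10 = 0.083415
  k=2: C(11,2)·0.31^2·0.69^9 = 0.187382
  k=3: C(11,3)·0.31^3·0.69^8 = 0.252558
  k=4: C(11,4)·0.31^4·0.69^7 = 0.226936
1 − 0.767171 = 0.232829

0.2328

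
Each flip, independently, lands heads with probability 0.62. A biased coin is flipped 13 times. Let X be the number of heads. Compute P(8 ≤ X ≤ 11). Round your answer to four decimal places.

0.6148

X ~ Binomial(13, 0.62); P(8 ≤ X ≤ 11) = Σ C(13,k) p^k (1−p)^(13−k) over k:
  k=8: C(13,8)·0.62^8·0.38^5 = 0.222654
  k=9: C(13,9)·0.62^9·0.38^4 = 0.201821
  k=10: C(13,10)·0.62^10·0.38^3 = 0.131715
  k=11: C(13,11)·0.62^11·0.38^2 = 0.058610
Total = 0.614799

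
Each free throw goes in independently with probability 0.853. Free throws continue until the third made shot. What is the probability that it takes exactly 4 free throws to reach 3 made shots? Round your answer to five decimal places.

Y = trial on which the third success occurs; negative binomial, r=3, p=0.853.
P(Y=4) = C(3,2) · p^3 · (1−p)^1
= 3 · 0.62065 · 0.147 = 0.2737069

0.27371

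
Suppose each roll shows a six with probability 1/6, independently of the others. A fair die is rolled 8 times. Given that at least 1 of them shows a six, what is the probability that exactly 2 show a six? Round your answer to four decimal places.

0.3394

X ~ Binomial(8, 0.166667). Want P(X=2 | X≥1) = P(X=2) / P(X≥1).
P(X=2) = C(8,2)·0.166667^2·0.833333^6 = 0.260476
P(X≥1) = 1 − 0.232568 = 0.767432
Ratio = 0.260476 / 0.767432 = 0.339413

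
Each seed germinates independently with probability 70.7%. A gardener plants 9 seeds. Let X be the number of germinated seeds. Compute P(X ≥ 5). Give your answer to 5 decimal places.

0.90954

X ~ Binomial(9, 0.707); P(X ≥ 5) = Σ C(9,k) p^k (1−p)^(9−k) over k:
  k=5: C(9,5)·0.707^5·0.293^4 = 0.1640356
  k=6: C(9,6)·0.707^6·0.293^3 = 0.2638752
  k=7: C(9,7)·0.707^7·0.293^2 = 0.2728812
  k=8: C(9,8)·0.707^8·0.293^1 = 0.1646135
  k=9: C(9,9)·0.707^9·0.293^0 = 0.0441341
Total = 0.9095397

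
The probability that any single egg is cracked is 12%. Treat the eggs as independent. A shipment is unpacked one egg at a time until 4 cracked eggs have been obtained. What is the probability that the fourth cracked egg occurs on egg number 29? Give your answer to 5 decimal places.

0.02781

Y = trial on which the fourth success occurs; negative binomial, r=4, p=0.12.
P(Y=29) = C(28,3) · p^4 · (1−p)^25
= 3276 · 0.00020736 · 0.040932 = 0.0278058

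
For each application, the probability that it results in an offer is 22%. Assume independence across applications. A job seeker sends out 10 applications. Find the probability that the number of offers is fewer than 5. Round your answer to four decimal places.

0.9521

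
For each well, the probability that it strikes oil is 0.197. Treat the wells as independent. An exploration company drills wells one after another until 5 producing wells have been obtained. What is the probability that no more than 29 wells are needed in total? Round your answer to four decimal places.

0.7024

Finishing within 29 wells ⇔ at least 5 successes in the first 29. With X ~ Binomial(29, 0.197), P(Y ≤ 29) = 1 − P(X ≤ 4).
  k=0: C(29,0)·0.197^0·0.803^29 = 0.001725
  k=1: C(29,1)·0.197^1·0.803^28 = 0.012272
  k=2: C(29,2)·0.197^2·0.803^27 = 0.042148
  k=3: C(29,3)·0.197^3·0.803^26 = 0.093062
  k=4: C(29,4)·0.197^4·0.803^25 = 0.148401
1 − 0.297607 = 0.702393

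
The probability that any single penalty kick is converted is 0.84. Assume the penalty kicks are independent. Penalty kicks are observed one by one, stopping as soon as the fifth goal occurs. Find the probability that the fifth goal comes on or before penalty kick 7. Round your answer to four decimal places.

0.9134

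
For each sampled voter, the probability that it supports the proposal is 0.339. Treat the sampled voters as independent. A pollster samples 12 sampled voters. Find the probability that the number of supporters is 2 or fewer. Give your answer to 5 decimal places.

0.17054

X ~ Binomial(12, 0.339); P(X ≤ 2) = Σ C(12,k) p^k (1−p)^(12−k) over k:
  k=0: C(12,0)·0.339^0·0.661^12 = 0.0069569
  k=1: C(12,1)·0.339^1·0.661^11 = 0.0428151
  k=2: C(12,2)·0.339^2·0.661^10 = 0.1207697
Total = 0.1705417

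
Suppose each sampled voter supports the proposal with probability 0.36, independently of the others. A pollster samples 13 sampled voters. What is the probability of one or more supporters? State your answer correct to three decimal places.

0.997

P(at least one) = 1 − P(none) = 1 − (1 − 0.36)^13
= 1 − 0.00302 = 0.99698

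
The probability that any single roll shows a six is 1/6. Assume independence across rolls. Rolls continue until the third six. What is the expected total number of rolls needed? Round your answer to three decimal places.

Y = total rolls until the third success; negative binomial with r=3, p=0.166667.
E[Y] = r / p = 3 / 0.166667 = 18.00000

18.000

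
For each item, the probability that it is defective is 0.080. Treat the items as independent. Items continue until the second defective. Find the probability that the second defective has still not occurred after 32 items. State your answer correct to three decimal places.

0.262

Needing more than 32 items ⇔ fewer than 2 successes in the first 32. With X ~ Binomial(32, 0.08), P(Y > 32) = P(X ≤ 1).
  k=0: C(32,0)·0.08^0·0.92^32 = 0.06938
  k=1: C(32,1)·0.08^1·0.92^31 = 0.19305
P(X ≤ 1) = 0.26242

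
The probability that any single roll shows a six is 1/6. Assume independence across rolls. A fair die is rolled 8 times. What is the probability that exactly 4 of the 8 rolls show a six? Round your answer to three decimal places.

0.026

X ~ Binomial(n=8, p=0.166667).
P(X=4) = C(8,4) · p^4 · (1−p)^4
= 70 · 0.0007716 · 0.48225 = 0.02605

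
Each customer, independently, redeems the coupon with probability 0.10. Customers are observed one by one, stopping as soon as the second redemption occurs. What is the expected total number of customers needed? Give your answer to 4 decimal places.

20.0000

Y = total customers until the second success; negative binomial with r=2, p=0.10.
E[Y] = r / p = 2 / 0.10 = 20.000000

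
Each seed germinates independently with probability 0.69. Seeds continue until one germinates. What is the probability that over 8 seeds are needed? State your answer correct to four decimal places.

0.0001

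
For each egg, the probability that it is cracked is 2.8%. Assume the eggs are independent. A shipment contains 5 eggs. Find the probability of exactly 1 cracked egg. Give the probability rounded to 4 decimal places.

X ~ Binomial(n=5, p=0.028).
P(X=1) = C(5,1) · p^1 · (1−p)^4
= 5 · 0.028 · 0.89262 = 0.124966

0.1250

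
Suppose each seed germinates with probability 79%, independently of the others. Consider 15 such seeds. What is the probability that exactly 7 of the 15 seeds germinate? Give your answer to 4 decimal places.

X ~ Binomial(n=15, p=0.79).
P(X=7) = C(15,7) · p^7 · (1−p)^8
= 6435 · 0.19204 · 3.7823e-06 = 0.004674

0.0047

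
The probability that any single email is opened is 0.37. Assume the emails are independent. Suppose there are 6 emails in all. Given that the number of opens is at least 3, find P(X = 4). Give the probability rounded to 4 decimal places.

X ~ Binomial(6, 0.37). Want P(X=4 | X≥3) = P(X=4) / P(X≥3).
P(X=4) = C(6,4)·0.37^4·0.63^2 = 0.111578
P(X≥3) = 1 − 0.062524 − 0.220321 − 0.323487 = 0.393669
Ratio = 0.111578 / 0.393669 = 0.283432

0.2834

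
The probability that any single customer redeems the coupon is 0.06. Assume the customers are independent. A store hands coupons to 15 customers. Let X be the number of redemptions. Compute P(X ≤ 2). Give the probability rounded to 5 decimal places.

X ~ Binomial(15, 0.06); P(X ≤ 2) = Σ C(15,k) p^k (1−p)^(15−k) over k:
  k=0: C(15,0)·0.06^0·0.94^15 = 0.3952918
  k=1: C(15,1)·0.06^1·0.94^14 = 0.3784709
  k=2: C(15,2)·0.06^2·0.94^13 = 0.1691040
Total = 0.9428667

0.94287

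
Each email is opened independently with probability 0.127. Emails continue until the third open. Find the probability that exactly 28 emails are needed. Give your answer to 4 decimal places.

Y = trial on which the third success occurs; negative binomial, r=3, p=0.127.
P(Y=28) = C(27,2) · p^3 · (1−p)^25
= 351 · 0.0020484 · 0.033524 = 0.024103

0.0241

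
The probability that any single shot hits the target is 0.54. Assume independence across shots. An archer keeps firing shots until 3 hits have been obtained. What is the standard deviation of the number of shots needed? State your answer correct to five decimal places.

2.17543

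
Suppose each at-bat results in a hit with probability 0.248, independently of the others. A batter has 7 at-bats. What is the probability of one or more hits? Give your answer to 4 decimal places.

0.8640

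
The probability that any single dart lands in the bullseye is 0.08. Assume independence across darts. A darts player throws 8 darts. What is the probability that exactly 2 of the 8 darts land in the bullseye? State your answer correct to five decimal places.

X ~ Binomial(n=8, p=0.08).
P(X=2) = C(8,2) · p^2 · (1−p)^6
= 28 · 0.0064 · 0.60636 = 0.1086588

0.10866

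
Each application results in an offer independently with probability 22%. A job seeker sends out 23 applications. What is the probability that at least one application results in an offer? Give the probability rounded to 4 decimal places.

P(at least one) = 1 − P(none) = 1 − (1 − 0.22)^23
= 1 − 0.003297 = 0.996703

0.9967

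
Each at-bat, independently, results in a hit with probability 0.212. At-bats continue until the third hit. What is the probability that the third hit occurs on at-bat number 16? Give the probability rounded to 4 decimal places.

0.0452

Y = trial on which the third success occurs; negative binomial, r=3, p=0.212.
P(Y=16) = C(15,2) · p^3 · (1−p)^13
= 105 · 0.0095281 · 0.045169 = 0.045190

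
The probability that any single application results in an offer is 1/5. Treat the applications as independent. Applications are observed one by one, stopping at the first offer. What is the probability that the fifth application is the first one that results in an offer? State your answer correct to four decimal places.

0.0819

Geometric (trials to first success), p = 0.20.
P(Y = 5) = (1−p)^4 · p = 0.4096 · 0.20 = 0.081920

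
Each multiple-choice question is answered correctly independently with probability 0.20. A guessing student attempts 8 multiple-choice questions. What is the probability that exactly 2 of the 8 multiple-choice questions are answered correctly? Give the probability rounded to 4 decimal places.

0.2936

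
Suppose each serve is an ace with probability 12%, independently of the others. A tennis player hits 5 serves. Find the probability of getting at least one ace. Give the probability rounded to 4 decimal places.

P(at least one) = 1 − P(none) = 1 − (1 − 0.12)^5
= 1 − 0.527732 = 0.472268

0.4723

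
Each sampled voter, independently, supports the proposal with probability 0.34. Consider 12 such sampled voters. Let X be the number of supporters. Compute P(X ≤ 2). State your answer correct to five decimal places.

X ~ Binomial(12, 0.34); P(X ≤ 2) = Σ C(12,k) p^k (1−p)^(12−k) over k:
  k=0: C(12,0)·0.34^0·0.66^12 = 0.0068317
  k=1: C(12,1)·0.34^1·0.66^11 = 0.0422322
  k=2: C(12,2)·0.34^2·0.66^10 = 0.1196578
Total = 0.1687217

0.16872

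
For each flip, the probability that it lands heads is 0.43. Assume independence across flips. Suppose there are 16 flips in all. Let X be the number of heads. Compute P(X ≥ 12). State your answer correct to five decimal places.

0.00978

X ~ Binomial(16, 0.43); P(X ≥ 12) = Σ C(16,k) p^k (1−p)^(16−k) over k:
  k=12: C(16,12)·0.43^12·0.57^4 = 0.0076770
  k=13: C(16,13)·0.43^13·0.57^3 = 0.0017820
  k=14: C(16,14)·0.43^14·0.57^2 = 0.0002881
  k=15: C(16,15)·0.43^15·0.57^1 = 0.0000290
  k=16: C(16,16)·0.43^16·0.57^0 = 0.0000014
Total = 0.0097774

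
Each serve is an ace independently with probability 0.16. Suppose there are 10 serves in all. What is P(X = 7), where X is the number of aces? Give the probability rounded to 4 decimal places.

X ~ Binomial(n=10, p=0.16).
P(X=7) = C(10,7) · p^7 · (1−p)^3
= 120 · 2.6844e-06 · 0.5927 = 0.000191

0.0002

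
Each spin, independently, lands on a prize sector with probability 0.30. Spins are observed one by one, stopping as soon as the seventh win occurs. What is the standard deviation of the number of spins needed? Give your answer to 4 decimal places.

Y = total spins until the seventh success; negative binomial with r=7, p=0.30.
SD(Y) = √[r(1−p)/p²] = √(54.444444) = 7.378648

7.3786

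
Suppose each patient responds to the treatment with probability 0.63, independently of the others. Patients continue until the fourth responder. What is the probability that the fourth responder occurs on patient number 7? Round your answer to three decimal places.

0.160

Y = trial on which the fourth success occurs; negative binomial, r=4, p=0.63.
P(Y=7) = C(6,3) · p^4 · (1−p)^3
= 20 · 0.15753 · 0.050653 = 0.15959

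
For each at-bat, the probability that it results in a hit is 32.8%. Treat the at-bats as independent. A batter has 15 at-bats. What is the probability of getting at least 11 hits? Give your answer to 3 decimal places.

0.002

X ~ Binomial(15, 0.328); P(X ≥ 11) = Σ C(15,k) p^k (1−p)^(15−k) over k:
  k=11: C(15,11)·0.328^11·0.672^4 = 0.00132
  k=12: C(15,12)·0.328^12·0.672^3 = 0.00021
  k=13: C(15,13)·0.328^13·0.672^2 = 0.00002
  k=14: C(15,14)·0.328^14·0.672^1 = 0.00000
  k=15: C(15,15)·0.328^15·0.672^0 = 0.00000
Total = 0.00156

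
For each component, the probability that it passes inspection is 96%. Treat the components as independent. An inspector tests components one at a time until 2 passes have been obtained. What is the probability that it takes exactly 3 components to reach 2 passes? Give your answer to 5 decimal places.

Y = trial on which the second success occurs; negative binomial, r=2, p=0.96.
P(Y=3) = C(2,1) · p^2 · (1−p)^1
= 2 · 0.9216 · 0.04 = 0.0737280

0.07373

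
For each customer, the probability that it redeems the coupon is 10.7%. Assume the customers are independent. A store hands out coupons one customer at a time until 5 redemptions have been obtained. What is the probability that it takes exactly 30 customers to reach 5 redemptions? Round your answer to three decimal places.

0.020

Y = trial on which the fifth success occurs; negative binomial, r=5, p=0.107.
P(Y=30) = C(29,4) · p^5 · (1−p)^25
= 23751 · 1.4026e-05 · 0.059059 = 0.01967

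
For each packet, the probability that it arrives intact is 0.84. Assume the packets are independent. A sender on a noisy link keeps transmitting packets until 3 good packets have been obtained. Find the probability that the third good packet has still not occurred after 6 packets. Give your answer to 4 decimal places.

Needing more than 6 packets ⇔ fewer than 3 successes in the first 6. With X ~ Binomial(6, 0.84), P(Y > 6) = P(X ≤ 2).
  k=0: C(6,0)·0.84^0·0.16^6 = 0.000017
  k=1: C(6,1)·0.84^1·0.16^5 = 0.000528
  k=2: C(6,2)·0.84^2·0.16^4 = 0.006936
P(X ≤ 2) = 0.007482

0.0075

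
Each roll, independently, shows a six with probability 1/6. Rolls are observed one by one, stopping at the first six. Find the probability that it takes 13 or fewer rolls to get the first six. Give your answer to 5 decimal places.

0.90654

Y = number of rolls to the first success; geometric, p = 0.166667.
P(Y ≤ 13) = 1 − (1−p)^13 = 1 − 0.0934639 = 0.9065361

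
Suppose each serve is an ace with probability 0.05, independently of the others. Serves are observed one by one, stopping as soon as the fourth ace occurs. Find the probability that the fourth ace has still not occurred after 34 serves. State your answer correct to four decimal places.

0.9119

Needing more than 34 serves ⇔ fewer than 4 successes in the first 34. With X ~ Binomial(34, 0.05), P(Y > 34) = P(X ≤ 3).
  k=0: C(34,0)·0.05^0·0.95^34 = 0.174825
  k=1: C(34,1)·0.05^1·0.95^33 = 0.312844
  k=2: C(34,2)·0.05^2·0.95^32 = 0.271680
  k=3: C(34,3)·0.05^3·0.95^31 = 0.152522
P(X ≤ 3) = 0.911871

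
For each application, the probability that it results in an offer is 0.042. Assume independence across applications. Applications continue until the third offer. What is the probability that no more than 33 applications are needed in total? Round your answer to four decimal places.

0.1599

Finishing within 33 applications ⇔ at least 3 successes in the first 33. With X ~ Binomial(33, 0.042), P(Y ≤ 33) = 1 − P(X ≤ 2).
  k=0: C(33,0)·0.042^0·0.958^33 = 0.242696
  k=1: C(33,1)·0.042^1·0.958^32 = 0.351123
  k=2: C(33,2)·0.042^2·0.958^31 = 0.246299
1 − 0.840118 = 0.159882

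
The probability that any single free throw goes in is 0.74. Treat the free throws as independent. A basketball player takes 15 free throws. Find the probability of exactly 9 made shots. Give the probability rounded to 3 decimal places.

0.103

X ~ Binomial(n=15, p=0.74).
P(X=9) = C(15,9) · p^9 · (1−p)^6
= 5005 · 0.06654 · 0.00030892 = 0.10288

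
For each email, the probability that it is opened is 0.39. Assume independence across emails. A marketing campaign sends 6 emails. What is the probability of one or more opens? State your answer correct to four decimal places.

0.9485

P(at least one) = 1 − P(none) = 1 − (1 − 0.39)^6
= 1 − 0.051520 = 0.948480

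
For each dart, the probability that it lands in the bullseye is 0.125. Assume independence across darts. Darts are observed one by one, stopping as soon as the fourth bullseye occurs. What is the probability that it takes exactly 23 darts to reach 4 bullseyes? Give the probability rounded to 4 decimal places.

0.0297

Y = trial on which the fourth success occurs; negative binomial, r=4, p=0.125.
P(Y=23) = C(22,3) · p^4 · (1−p)^19
= 1540 · 0.00024414 · 0.079096 = 0.029738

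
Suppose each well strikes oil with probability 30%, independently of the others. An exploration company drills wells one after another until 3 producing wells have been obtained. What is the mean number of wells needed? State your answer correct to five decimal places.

10.00000

Y = total wells until the third success; negative binomial with r=3, p=0.30.
E[Y] = r / p = 3 / 0.30 = 10.0000000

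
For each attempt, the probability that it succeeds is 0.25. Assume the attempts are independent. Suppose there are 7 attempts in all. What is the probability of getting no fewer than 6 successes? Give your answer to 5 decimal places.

0.00134

X ~ Binomial(7, 0.25); P(X ≥ 6) = Σ C(7,k) p^k (1−p)^(7−k) over k:
  k=6: C(7,6)·0.25^6·0.75^1 = 0.0012817
  k=7: C(7,7)·0.25^7·0.75^0 = 0.0000610
Total = 0.0013428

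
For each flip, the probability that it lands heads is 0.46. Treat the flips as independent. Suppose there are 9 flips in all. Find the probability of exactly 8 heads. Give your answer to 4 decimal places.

0.0097

X ~ Binomial(n=9, p=0.46).
P(X=8) = C(9,8) · p^8 · (1−p)^1
= 9 · 0.0020048 · 0.54 = 0.009743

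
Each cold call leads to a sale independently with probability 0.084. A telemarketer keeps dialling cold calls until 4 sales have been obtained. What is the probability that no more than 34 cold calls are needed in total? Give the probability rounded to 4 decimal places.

Finishing within 34 cold calls ⇔ at least 4 successes in the first 34. With X ~ Binomial(34, 0.084), P(Y ≤ 34) = 1 − P(X ≤ 3).
  k=0: C(34,0)·0.084^0·0.916^34 = 0.050634
  k=1: C(34,1)·0.084^1·0.916^33 = 0.157873
  k=2: C(34,2)·0.084^2·0.916^32 = 0.238878
  k=3: C(34,3)·0.084^3·0.916^31 = 0.233663
1 − 0.681049 = 0.318951

0.3190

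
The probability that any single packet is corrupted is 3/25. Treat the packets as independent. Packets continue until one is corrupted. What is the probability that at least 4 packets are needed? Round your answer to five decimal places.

0.68147

Y = number of packets to the first success; geometric, p = 0.12.
P(Y > 3) = P(first 3 all fail) = (1−p)^3 = 0.6814720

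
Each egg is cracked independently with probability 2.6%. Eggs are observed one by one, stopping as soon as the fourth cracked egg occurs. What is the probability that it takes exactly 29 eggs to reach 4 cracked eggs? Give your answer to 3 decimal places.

0.001

Y = trial on which the fourth success occurs; negative binomial, r=4, p=0.026.
P(Y=29) = C(28,3) · p^4 · (1−p)^25
= 3276 · 4.5698e-07 · 0.51758 = 0.00077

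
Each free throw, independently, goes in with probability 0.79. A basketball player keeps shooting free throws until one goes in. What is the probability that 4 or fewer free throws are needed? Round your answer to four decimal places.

0.9981

Y = number of free throws to the first success; geometric, p = 0.79.
P(Y ≤ 4) = 1 − (1−p)^4 = 1 − 0.001945 = 0.998055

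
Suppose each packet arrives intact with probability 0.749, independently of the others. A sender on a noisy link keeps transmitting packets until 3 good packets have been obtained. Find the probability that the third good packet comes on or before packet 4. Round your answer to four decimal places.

Finishing within 4 packets ⇔ at least 3 successes in the first 4. With X ~ Binomial(4, 0.749), P(Y ≤ 4) = 1 − P(X ≤ 2).
  k=0: C(4,0)·0.749^0·0.251^4 = 0.003969
  k=1: C(4,1)·0.749^1·0.251^3 = 0.047376
  k=2: C(4,2)·0.749^2·0.251^2 = 0.212062
1 − 0.263407 = 0.736593

0.7366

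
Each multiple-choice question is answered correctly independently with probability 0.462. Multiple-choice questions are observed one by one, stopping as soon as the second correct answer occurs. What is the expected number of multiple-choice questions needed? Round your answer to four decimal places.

4.3290

Y = total multiple-choice questions until the second success; negative binomial with r=2, p=0.462.
E[Y] = r / p = 2 / 0.462 = 4.329004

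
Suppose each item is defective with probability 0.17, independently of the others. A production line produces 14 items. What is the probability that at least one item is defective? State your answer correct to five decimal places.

0.92636

P(at least one) = 1 − P(none) = 1 − (1 − 0.17)^14
= 1 − 0.0736365 = 0.9263635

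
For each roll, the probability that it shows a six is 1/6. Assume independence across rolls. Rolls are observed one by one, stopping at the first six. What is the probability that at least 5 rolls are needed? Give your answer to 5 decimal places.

Y = number of rolls to the first success; geometric, p = 0.166667.
P(Y > 4) = P(first 4 all fail) = (1−p)^4 = 0.4822531

0.48225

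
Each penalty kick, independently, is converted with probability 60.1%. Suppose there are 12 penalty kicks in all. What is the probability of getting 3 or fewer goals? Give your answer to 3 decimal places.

0.015

X ~ Binomial(12, 0.601); P(X ≤ 3) = Σ C(12,k) p^k (1−p)^(12−k) over k:
  k=0: C(12,0)·0.601^0·0.399^12 = 0.00002
  k=1: C(12,1)·0.601^1·0.399^11 = 0.00029
  k=2: C(12,2)·0.601^2·0.399^10 = 0.00244
  k=3: C(12,3)·0.601^3·0.399^9 = 0.01224
Total = 0.01499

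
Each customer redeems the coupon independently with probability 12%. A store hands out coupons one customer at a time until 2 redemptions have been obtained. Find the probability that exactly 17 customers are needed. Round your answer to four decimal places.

0.0339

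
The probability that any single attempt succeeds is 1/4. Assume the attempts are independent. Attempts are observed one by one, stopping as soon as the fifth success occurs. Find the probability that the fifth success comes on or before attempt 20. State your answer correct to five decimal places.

0.58516

Finishing within 20 attempts ⇔ at least 5 successes in the first 20. With X ~ Binomial(20, 0.25), P(Y ≤ 20) = 1 − P(X ≤ 4).
  k=0: C(20,0)·0.25^0·0.75^20 = 0.0031712
  k=1: C(20,1)·0.25^1·0.75^19 = 0.0211414
  k=2: C(20,2)·0.25^2·0.75^18 = 0.0669478
  k=3: C(20,3)·0.25^3·0.75^17 = 0.1338956
  k=4: C(20,4)·0.25^4·0.75^16 = 0.1896855
1 − 0.4148415 = 0.5851585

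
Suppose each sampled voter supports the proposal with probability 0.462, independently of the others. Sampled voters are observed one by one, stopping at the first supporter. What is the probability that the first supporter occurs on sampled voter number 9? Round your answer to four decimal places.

Geometric (trials to first success), p = 0.462.
P(Y = 9) = (1−p)^8 · p = 0.0070187 · 0.462 = 0.003243

0.0032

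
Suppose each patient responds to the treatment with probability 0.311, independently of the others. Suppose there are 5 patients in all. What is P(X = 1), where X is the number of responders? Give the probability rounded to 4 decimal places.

0.3504

X ~ Binomial(n=5, p=0.311).
P(X=1) = C(5,1) · p^1 · (1−p)^4
= 5 · 0.311 · 0.22536 = 0.350435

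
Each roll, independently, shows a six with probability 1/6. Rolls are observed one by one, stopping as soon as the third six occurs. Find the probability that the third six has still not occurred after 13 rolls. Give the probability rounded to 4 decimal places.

Needing more than 13 rolls ⇔ fewer than 3 successes in the first 13. With X ~ Binomial(13, 0.166667), P(Y > 13) = P(X ≤ 2).
  k=0: C(13,0)·0.166667^0·0.833333^13 = 0.093464
  k=1: C(13,1)·0.166667^1·0.833333^12 = 0.243006
  k=2: C(13,2)·0.166667^2·0.833333^11 = 0.291607
P(X ≤ 2) = 0.628077

0.6281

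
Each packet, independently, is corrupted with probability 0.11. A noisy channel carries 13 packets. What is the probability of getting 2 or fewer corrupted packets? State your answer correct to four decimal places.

0.8349

X ~ Binomial(13, 0.11); P(X ≤ 2) = Σ C(13,k) p^k (1−p)^(13−k) over k:
  k=0: C(13,0)·0.11^0·0.89^13 = 0.219821
  k=1: C(13,1)·0.11^1·0.89^12 = 0.353196
  k=2: C(13,2)·0.11^2·0.89^11 = 0.261921
Total = 0.834939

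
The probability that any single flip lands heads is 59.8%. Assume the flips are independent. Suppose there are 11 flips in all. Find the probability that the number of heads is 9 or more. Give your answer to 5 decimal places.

X ~ Binomial(11, 0.598); P(X ≥ 9) = Σ C(11,k) p^k (1−p)^(11−k) over k:
  k=9: C(11,9)·0.598^9·0.402^2 = 0.0869211
  k=10: C(11,10)·0.598^10·0.402^1 = 0.0258601
  k=11: C(11,11)·0.598^11·0.402^0 = 0.0034971
Total = 0.1162784

0.11628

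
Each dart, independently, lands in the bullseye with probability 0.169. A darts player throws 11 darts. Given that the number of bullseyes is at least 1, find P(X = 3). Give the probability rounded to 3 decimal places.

0.208

X ~ Binomial(11, 0.169). Want P(X=3 | X≥1) = P(X=3) / P(X≥1).
P(X=3) = C(11,3)·0.169^3·0.831^8 = 0.18111
P(X≥1) = 1 − 0.13050 = 0.86950
Ratio = 0.18111 / 0.86950 = 0.20830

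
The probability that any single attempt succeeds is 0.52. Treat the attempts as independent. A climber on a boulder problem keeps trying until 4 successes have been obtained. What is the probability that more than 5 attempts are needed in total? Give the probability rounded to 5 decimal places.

Needing more than 5 attempts ⇔ fewer than 4 successes in the first 5. With X ~ Binomial(5, 0.52), P(Y > 5) = P(X ≤ 3).
  k=0: C(5,0)·0.52^0·0.48^5 = 0.0254804
  k=1: C(5,1)·0.52^1·0.48^4 = 0.1380188
  k=2: C(5,2)·0.52^2·0.48^3 = 0.2990408
  k=3: C(5,3)·0.52^3·0.48^2 = 0.3239608
P(X ≤ 3) = 0.7865008

0.78650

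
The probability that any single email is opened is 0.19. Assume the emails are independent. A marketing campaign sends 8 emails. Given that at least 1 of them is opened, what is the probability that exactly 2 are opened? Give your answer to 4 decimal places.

0.3504

X ~ Binomial(8, 0.19). Want P(X=2 | X≥1) = P(X=2) / P(X≥1).
P(X=2) = C(8,2)·0.19^2·0.81^6 = 0.285480
P(X≥1) = 1 − 0.185302 = 0.814698
Ratio = 0.285480 / 0.814698 = 0.350412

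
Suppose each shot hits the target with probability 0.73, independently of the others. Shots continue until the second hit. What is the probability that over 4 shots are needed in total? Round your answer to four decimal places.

Needing more than 4 shots ⇔ fewer than 2 successes in the first 4. With X ~ Binomial(4, 0.73), P(Y > 4) = P(X ≤ 1).
  k=0: C(4,0)·0.73^0·0.27^4 = 0.005314
  k=1: C(4,1)·0.73^1·0.27^3 = 0.057474
P(X ≤ 1) = 0.062789

0.0628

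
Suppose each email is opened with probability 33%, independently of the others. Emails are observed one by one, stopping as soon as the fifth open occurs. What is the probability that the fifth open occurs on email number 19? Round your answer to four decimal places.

0.0440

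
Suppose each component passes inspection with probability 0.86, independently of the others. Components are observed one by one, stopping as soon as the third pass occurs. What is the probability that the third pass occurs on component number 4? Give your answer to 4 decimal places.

0.2671

Y = trial on which the third success occurs; negative binomial, r=3, p=0.86.
P(Y=4) = C(3,2) · p^3 · (1−p)^1
= 3 · 0.63606 · 0.14 = 0.267144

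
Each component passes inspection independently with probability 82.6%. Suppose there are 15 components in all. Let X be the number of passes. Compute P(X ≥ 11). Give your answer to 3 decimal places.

X ~ Binomial(15, 0.826); P(X ≥ 11) = Σ C(15,k) p^k (1−p)^(15−k) over k:
  k=11: C(15,11)·0.826^11·0.174^4 = 0.15280
  k=12: C(15,12)·0.826^12·0.174^3 = 0.24178
  k=13: C(15,13)·0.826^13·0.174^2 = 0.26487
  k=14: C(15,14)·0.826^14·0.174^1 = 0.17962
  k=15: C(15,15)·0.826^15·0.174^0 = 0.05685
Total = 0.89591

0.896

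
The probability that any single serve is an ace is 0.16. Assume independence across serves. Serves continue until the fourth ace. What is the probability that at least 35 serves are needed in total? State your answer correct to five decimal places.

Needing more than 34 serves ⇔ fewer than 4 successes in the first 34. With X ~ Binomial(34, 0.16), P(Y > 34) = P(X ≤ 3).
  k=0: C(34,0)·0.16^0·0.84^34 = 0.0026638
  k=1: C(34,1)·0.16^1·0.84^33 = 0.0172510
  k=2: C(34,2)·0.16^2·0.84^32 = 0.0542176
  k=3: C(34,3)·0.16^3·0.84^31 = 0.1101563
P(X ≤ 3) = 0.1842887

0.18429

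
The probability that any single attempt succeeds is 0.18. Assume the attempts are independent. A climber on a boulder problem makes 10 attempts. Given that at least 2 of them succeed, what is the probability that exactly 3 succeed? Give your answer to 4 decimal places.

0.3111

X ~ Binomial(10, 0.18). Want P(X=3 | X≥2) = P(X=3) / P(X≥2).
P(X=3) = C(10,3)·0.18^3·0.82^7 = 0.174460
P(X≥2) = 1 − 0.137448 − 0.301715 = 0.560837
Ratio = 0.174460 / 0.560837 = 0.311071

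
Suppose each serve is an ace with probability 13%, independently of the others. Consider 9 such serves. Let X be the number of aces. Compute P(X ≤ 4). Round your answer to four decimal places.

X ~ Binomial(9, 0.13); P(X ≤ 4) = Σ C(9,k) p^k (1−p)^(9−k) over k:
  k=0: C(9,0)·0.13^0·0.87^9 = 0.285544
  k=1: C(9,1)·0.13^1·0.87^8 = 0.384008
  k=2: C(9,2)·0.13^2·0.87^7 = 0.229522
  k=3: C(9,3)·0.13^3·0.87^6 = 0.080025
  k=4: C(9,4)·0.13^4·0.87^5 = 0.017937
Total = 0.997035

0.9970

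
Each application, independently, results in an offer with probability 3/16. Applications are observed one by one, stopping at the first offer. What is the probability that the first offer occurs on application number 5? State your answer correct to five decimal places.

Geometric (trials to first success), p = 0.1875.
P(Y = 5) = (1−p)^4 · p = 0.43581 · 0.1875 = 0.0817137

0.08171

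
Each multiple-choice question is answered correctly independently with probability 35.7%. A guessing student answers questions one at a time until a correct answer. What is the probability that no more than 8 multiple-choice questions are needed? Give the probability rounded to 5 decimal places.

Y = number of multiple-choice questions to the first success; geometric, p = 0.357.
P(Y ≤ 8) = 1 − (1−p)^8 = 1 − 0.0292205 = 0.9707795

0.97078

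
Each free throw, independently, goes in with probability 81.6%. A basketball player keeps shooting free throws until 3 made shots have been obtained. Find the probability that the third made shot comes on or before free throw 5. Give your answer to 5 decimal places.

Finishing within 5 free throws ⇔ at least 3 successes in the first 5. With X ~ Binomial(5, 0.816), P(Y ≤ 5) = 1 − P(X ≤ 2).
  k=0: C(5,0)·0.816^0·0.184^5 = 0.0002109
  k=1: C(5,1)·0.816^1·0.184^4 = 0.0046766
  k=2: C(5,2)·0.816^2·0.184^3 = 0.0414795
1 − 0.0463670 = 0.9536330

0.95363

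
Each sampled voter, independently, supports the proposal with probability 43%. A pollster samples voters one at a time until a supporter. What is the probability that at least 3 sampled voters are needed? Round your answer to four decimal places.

0.3249

Y = number of sampled voters to the first success; geometric, p = 0.43.
P(Y > 2) = P(first 2 all fail) = (1−p)^2 = 0.324900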